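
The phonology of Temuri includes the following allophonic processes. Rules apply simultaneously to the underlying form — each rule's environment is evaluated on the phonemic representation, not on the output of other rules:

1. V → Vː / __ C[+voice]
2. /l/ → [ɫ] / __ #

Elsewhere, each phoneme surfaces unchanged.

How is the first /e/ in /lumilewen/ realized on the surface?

Rule 1 applies to /e/ (between /l/ and /w/: before a voiced consonant) → [eː].

[eː]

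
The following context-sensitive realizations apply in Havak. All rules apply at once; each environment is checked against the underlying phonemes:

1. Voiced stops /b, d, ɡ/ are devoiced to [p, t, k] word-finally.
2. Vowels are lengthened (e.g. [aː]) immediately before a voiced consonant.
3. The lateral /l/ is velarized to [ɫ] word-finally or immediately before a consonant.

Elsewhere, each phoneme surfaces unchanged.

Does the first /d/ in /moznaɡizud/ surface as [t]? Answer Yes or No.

Yes

/d/ meets the environment for rule 1 (word-finally) → [t].
The actual realization is [t], which matches [t].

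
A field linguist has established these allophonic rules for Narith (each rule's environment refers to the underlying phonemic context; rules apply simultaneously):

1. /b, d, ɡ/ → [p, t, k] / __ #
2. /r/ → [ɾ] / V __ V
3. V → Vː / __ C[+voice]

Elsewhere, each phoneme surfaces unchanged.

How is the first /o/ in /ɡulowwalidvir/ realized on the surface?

[oː]

/o/ — between /l/ and /w/, before a voiced consonant — surfaces as [oː] (rule 3).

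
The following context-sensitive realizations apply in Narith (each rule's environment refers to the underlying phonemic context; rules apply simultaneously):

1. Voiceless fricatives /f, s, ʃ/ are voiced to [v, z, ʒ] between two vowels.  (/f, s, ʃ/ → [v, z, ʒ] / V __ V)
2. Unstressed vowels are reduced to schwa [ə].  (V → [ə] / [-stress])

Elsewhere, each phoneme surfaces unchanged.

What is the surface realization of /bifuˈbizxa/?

[bəvəˈbizxə]

/i/ (between /b/ and /f/): in an unstressed syllable, so rule 2 applies → [ə].
Rule 1 applies to /f/ (between /i/ and /u/: between two vowels) → [v].
/u/ (between /f/ and /b/): in an unstressed syllable, so rule 2 applies → [ə].
/i/ (between /b/ and /z/): rule 2 targets it, but not in an unstressed syllable → unchanged [i].
/a/ (word-final) occurs in an unstressed syllable → [ə] by rule 2.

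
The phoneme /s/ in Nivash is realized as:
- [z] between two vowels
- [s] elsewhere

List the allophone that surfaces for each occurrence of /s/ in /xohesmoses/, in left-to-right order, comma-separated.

[s], [z], [s]

Occurrence 1 (position 5): no conditioning environment matches → elsewhere allophone [s].
Occurrence 2 (position 8): between two vowels → [z].
Occurrence 3 (position 10): no conditioning environment matches → elsewhere allophone [s].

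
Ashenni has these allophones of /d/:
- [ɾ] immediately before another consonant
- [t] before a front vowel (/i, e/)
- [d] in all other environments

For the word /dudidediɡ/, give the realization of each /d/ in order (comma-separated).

[d], [t], [t], [t]

Occurrence 1 (position 1): no conditioning environment matches → elsewhere allophone [d].
Occurrence 2 (position 3): before a front vowel (/i, e/) → [t].
Occurrence 3 (position 5): before a front vowel (/i, e/) → [t].
Occurrence 4 (position 7): before a front vowel (/i, e/) → [t].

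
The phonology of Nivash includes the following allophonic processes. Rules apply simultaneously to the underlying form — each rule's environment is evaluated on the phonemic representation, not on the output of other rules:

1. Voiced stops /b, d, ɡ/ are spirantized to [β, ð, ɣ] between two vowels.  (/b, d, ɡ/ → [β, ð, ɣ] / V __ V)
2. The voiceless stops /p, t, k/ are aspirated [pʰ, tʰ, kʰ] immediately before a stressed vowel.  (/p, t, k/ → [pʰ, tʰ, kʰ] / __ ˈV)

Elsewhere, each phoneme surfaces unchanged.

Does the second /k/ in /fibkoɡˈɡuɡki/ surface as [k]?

Yes

/k/ — between /ɡ/ and /i/; rule 2 does not apply here → [k].
The actual realization is [k], which matches [k].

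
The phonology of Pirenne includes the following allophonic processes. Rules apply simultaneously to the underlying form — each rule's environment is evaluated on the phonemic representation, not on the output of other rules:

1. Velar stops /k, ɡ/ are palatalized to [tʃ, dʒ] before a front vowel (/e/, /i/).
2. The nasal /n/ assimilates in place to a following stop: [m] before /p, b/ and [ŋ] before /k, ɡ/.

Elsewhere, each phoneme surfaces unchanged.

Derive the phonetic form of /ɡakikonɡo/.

[ɡatʃikoŋɡo]

/ɡ/ — word-initial; rule 1 does not apply here → [ɡ].
/k/ (between /a/ and /i/) occurs before a front vowel → [tʃ] by rule 1.
/k/ (between /i/ and /o/) fails the environment for rule 1, so it stays [k].
/n/ (between /o/ and /ɡ/): before a labial or velar stop, so rule 2 applies → [ŋ].
/ɡ/ (between /n/ and /o/) fails the environment for rule 1, so it stays [ɡ].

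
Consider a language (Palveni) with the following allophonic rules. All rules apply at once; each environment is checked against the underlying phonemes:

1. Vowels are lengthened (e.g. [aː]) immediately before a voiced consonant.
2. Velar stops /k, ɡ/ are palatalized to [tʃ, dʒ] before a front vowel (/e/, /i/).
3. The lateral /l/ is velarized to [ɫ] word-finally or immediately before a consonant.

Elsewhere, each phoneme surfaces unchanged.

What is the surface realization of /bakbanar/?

[bakbaːnaːr]

/b/ (word-initial) is unaffected → [b].
/a/ (between /b/ and /k/) is in the target of rule 1 but the environment (before a voiced consonant) is not met → [a].
/k/ (between /a/ and /b/) is in the target of rule 2 but the environment (before a front vowel) is not met → [k].
/b/ (between /k/ and /a/): no rule targets it → [b].
/a/ (between /b/ and /n/): before a voiced consonant, so rule 1 applies → [aː].
/n/ stays [n].
/a/ (between /n/ and /r/) occurs before a voiced consonant → [aː] by rule 1.
/r/ stays [r].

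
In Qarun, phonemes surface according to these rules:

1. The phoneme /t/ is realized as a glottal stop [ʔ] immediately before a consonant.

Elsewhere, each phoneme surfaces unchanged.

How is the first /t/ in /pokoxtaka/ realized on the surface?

/t/ (between /x/ and /a/) is in the target of rule 1 but the environment (immediately before a consonant) is not met → [t].

[t]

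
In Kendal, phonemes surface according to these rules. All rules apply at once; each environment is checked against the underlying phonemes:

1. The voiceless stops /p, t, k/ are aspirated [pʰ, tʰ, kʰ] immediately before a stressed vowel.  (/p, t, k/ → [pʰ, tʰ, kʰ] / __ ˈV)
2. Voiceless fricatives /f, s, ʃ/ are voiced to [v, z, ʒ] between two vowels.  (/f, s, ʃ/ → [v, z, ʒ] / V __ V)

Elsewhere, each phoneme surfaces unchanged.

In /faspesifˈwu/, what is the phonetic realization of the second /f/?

/f/ — between /i/ and /w/; rule 2 does not apply here → [f].

[f]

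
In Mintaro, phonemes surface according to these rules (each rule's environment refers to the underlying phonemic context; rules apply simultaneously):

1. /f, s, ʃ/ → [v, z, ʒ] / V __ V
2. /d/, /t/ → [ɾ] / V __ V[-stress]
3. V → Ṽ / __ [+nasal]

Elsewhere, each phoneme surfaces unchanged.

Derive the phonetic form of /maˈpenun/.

/a/ (between /m/ and /p/) fails the environment for rule 3, so it stays [a].
/e/ (between /p/ and /n/): before a nasal consonant, so rule 3 applies → [ẽ].
Rule 3 applies to /u/ (between /n/ and /n/: before a nasal consonant) → [ũ].

[maˈpẽnũn]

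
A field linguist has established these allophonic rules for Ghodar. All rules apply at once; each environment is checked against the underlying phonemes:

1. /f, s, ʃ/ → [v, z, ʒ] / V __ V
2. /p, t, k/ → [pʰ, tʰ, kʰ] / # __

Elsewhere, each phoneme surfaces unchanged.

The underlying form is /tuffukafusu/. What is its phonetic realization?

/t/ — word-initial, word-initially — surfaces as [tʰ] (rule 2).
/f/ (between /u/ and /f/): rule 1 targets it, but not between two vowels → unchanged [f].
/f/ — between /f/ and /u/; rule 1 does not apply here → [f].
/k/ (between /u/ and /a/) is in the target of rule 2 but the environment (word-initially) is not met → [k].
Rule 1 applies to /f/ (between /a/ and /u/: between two vowels) → [v].
Rule 1 applies to /s/ (between /u/ and /u/: between two vowels) → [z].

[tʰuffukavuzu]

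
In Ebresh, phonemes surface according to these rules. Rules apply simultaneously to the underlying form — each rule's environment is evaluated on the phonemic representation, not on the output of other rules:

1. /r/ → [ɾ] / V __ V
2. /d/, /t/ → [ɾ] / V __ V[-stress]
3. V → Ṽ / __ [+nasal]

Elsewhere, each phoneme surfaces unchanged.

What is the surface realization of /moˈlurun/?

/m/ — not in any rule's target class → [m].
/o/ (between /m/ and /l/): rule 3 targets it, but not before a nasal consonant → unchanged [o].
/l/ (between /o/ and /u/): no rule targets it → [l].
/u/ (between /l/ and /r/) is in the target of rule 3 but the environment (before a nasal consonant) is not met → [u].
/r/ (between /u/ and /u/): between two vowels, so rule 1 applies → [ɾ].
/u/ meets the environment for rule 3 (before a nasal consonant) → [ũ].
/n/ — not in any rule's target class → [n].

[moˈluɾũn]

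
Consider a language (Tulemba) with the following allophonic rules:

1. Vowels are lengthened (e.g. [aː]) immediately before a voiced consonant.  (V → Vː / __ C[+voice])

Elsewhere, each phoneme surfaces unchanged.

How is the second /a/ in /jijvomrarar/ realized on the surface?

[aː]

/a/ meets the environment for rule 1 (before a voiced consonant) → [aː].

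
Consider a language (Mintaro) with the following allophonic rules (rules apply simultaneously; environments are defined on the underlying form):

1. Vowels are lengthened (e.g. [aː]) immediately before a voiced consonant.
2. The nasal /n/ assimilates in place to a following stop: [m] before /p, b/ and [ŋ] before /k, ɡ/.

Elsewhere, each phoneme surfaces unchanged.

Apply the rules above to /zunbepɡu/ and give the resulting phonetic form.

/u/ (between /z/ and /n/): before a voiced consonant, so rule 1 applies → [uː].
/n/ (between /u/ and /b/) occurs before a labial or velar stop → [m] by rule 2.
/e/ (between /b/ and /p/) fails the environment for rule 1, so it stays [e].
/u/ (word-final) fails the environment for rule 1, so it stays [u].

[zuːmbepɡu]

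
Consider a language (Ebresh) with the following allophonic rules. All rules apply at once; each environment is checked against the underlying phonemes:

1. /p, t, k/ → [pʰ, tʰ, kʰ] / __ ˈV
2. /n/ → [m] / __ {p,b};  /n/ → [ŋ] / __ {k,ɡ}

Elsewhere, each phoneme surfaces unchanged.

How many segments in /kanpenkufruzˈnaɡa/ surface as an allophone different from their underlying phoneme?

Segments that undergo a rule: /n/ → [m] (rule 2); /n/ → [ŋ] (rule 2).
All other segments surface unchanged.

2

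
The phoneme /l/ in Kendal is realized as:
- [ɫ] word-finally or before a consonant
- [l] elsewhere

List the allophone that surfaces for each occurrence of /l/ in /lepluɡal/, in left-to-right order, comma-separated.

[l], [l], [ɫ]

Occurrence 1 (position 1): no conditioning environment matches → elsewhere allophone [l].
Occurrence 2 (position 4): no conditioning environment matches → elsewhere allophone [l].
Occurrence 3 (position 8): word-finally or before a consonant → [ɫ].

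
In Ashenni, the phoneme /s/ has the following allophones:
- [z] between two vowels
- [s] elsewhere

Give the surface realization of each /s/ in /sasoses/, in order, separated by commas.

[s], [z], [z], [s]

Occurrence 1 (position 1): no conditioning environment matches → elsewhere allophone [s].
Occurrence 2 (position 3): between two vowels → [z].
Occurrence 3 (position 5): between two vowels → [z].
Occurrence 4 (position 7): no conditioning environment matches → elsewhere allophone [s].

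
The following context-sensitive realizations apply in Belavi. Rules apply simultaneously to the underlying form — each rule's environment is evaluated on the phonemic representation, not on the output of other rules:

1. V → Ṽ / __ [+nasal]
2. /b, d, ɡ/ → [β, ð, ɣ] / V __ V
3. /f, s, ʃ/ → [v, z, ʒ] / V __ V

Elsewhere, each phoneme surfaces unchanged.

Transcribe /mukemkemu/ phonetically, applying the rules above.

/m/ — not in any rule's target class → [m].
/u/ — between /m/ and /k/; rule 1 does not apply here → [u].
/k/ (between /u/ and /e/): no rule targets it → [k].
/e/ (between /k/ and /m/) occurs before a nasal consonant → [ẽ] by rule 1.
/m/ (between /e/ and /k/) is unaffected → [m].
/k/ (between /m/ and /e/) is unaffected → [k].
/e/ — between /k/ and /m/, before a nasal consonant — surfaces as [ẽ] (rule 1).
/m/ stays [m].
/u/ (word-final) fails the environment for rule 1, so it stays [u].

[mukẽmkẽmu]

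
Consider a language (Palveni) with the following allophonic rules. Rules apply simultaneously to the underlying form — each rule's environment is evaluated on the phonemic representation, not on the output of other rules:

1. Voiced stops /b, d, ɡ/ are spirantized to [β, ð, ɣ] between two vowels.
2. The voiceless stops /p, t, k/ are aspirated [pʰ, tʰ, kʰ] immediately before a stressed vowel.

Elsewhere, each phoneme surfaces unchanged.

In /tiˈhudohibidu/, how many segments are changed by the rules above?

Segments that undergo a rule: /d/ → [ð] (rule 1); /b/ → [β] (rule 1); /d/ → [ð] (rule 1).
All other segments surface unchanged.

3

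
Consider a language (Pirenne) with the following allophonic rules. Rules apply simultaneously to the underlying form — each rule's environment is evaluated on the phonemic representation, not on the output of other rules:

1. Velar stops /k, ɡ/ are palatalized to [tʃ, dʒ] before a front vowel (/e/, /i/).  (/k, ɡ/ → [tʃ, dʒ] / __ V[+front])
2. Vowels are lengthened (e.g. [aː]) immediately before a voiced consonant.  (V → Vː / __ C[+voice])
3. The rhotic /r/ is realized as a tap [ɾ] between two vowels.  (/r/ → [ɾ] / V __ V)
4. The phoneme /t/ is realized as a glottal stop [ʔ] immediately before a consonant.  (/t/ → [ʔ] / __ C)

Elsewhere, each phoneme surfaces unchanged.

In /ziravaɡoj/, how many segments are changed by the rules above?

Segments that undergo a rule: /i/ → [iː] (rule 2); /r/ → [ɾ] (rule 3); /a/ → [aː] (rule 2); /a/ → [aː] (rule 2); /o/ → [oː] (rule 2).
All other segments surface unchanged.

5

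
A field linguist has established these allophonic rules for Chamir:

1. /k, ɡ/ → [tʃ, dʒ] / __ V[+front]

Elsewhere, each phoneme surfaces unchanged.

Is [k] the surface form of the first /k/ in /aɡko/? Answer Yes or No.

/k/ — between /ɡ/ and /o/; rule 1 does not apply here → [k].
The actual realization is [k], which matches [k].

Yes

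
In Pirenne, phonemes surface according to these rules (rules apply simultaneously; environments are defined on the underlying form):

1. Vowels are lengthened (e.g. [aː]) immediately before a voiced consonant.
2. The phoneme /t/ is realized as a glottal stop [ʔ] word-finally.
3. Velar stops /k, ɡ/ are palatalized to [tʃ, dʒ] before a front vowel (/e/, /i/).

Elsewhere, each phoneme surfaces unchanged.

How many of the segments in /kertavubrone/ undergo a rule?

Segments that undergo a rule: /k/ → [tʃ] (rule 3); /e/ → [eː] (rule 1); /a/ → [aː] (rule 1); /u/ → [uː] (rule 1); /o/ → [oː] (rule 1).
All other segments surface unchanged.

5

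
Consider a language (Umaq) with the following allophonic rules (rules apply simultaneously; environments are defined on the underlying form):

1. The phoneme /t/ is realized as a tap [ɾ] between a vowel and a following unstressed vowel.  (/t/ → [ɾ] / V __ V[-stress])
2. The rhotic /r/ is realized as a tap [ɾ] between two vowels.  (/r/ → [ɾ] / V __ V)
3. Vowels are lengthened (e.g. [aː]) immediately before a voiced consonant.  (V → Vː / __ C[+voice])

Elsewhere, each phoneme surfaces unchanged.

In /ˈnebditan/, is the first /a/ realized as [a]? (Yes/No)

No

/a/ (between /t/ and /n/): before a voiced consonant, so rule 3 applies → [aː].
The actual realization is [aː], not [a].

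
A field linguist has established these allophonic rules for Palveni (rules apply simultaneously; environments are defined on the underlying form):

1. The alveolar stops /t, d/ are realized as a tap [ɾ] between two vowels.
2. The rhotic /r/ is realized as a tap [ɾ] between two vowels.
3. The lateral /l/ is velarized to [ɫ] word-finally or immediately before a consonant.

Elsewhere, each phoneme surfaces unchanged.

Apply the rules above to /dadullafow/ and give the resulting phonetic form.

[daɾuɫlafow]

/d/ (word-initial): rule 1 targets it, but not between two vowels → unchanged [d].
/d/ (between /a/ and /u/): between two vowels, so rule 1 applies → [ɾ].
/l/ meets the environment for rule 3 (word-finally or immediately before a consonant) → [ɫ].
/l/ (between /l/ and /a/) is in the target of rule 3 but the environment (word-finally or immediately before a consonant) is not met → [l].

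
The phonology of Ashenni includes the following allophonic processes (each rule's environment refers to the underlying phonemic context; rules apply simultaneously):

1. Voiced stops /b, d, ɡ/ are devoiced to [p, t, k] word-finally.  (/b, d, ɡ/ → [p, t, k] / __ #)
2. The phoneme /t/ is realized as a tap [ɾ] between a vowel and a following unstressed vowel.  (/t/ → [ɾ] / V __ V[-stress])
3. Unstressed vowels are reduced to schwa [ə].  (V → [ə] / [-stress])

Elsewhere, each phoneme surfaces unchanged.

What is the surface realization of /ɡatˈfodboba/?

[ɡətˈfodbəbə]

/ɡ/ (word-initial): rule 1 targets it, but not word-finally → unchanged [ɡ].
/a/ — between /ɡ/ and /t/, in an unstressed syllable — surfaces as [ə] (rule 3).
/t/ (between /a/ and /f/) is in the target of rule 2 but the environment (between a vowel and a following unstressed vowel) is not met → [t].
/o/ (between /f/ and /d/) is in the target of rule 3 but the environment (in an unstressed syllable) is not met → [o].
/d/ (between /o/ and /b/) fails the environment for rule 1, so it stays [d].
/b/ (between /d/ and /o/) fails the environment for rule 1, so it stays [b].
/o/ meets the environment for rule 3 (in an unstressed syllable) → [ə].
/b/ — between /o/ and /a/; rule 1 does not apply here → [b].
/a/ (word-final) occurs in an unstressed syllable → [ə] by rule 3.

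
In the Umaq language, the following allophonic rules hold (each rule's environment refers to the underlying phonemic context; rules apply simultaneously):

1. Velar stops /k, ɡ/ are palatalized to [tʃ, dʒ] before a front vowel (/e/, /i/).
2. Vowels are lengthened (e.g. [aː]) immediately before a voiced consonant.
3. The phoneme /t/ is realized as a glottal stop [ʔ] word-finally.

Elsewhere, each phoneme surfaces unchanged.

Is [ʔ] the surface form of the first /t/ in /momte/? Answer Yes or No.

No

/t/ (between /m/ and /e/): rule 3 targets it, but not word-finally → unchanged [t].
The actual realization is [t], not [ʔ].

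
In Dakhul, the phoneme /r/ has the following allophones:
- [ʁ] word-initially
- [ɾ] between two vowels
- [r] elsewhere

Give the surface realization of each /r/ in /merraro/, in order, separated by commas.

Occurrence 1 (position 3): no conditioning environment matches → elsewhere allophone [r].
Occurrence 2 (position 4): no conditioning environment matches → elsewhere allophone [r].
Occurrence 3 (position 6): between two vowels → [ɾ].

[r], [r], [ɾ]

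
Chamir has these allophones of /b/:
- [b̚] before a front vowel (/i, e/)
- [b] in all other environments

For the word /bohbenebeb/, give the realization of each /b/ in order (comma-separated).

[b], [b̚], [b̚], [b]

Occurrence 1 (position 1): no conditioning environment matches → elsewhere allophone [b].
Occurrence 2 (position 4): before a front vowel (/i, e/) → [b̚].
Occurrence 3 (position 8): before a front vowel (/i, e/) → [b̚].
Occurrence 4 (position 10): no conditioning environment matches → elsewhere allophone [b].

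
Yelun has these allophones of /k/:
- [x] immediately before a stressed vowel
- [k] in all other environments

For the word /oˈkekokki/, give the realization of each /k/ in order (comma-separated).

Occurrence 1 (position 2): immediately before a stressed vowel → [x].
Occurrence 2 (position 4): no conditioning environment matches → elsewhere allophone [k].
Occurrence 3 (position 6): no conditioning environment matches → elsewhere allophone [k].
Occurrence 4 (position 7): no conditioning environment matches → elsewhere allophone [k].

[x], [k], [k], [k]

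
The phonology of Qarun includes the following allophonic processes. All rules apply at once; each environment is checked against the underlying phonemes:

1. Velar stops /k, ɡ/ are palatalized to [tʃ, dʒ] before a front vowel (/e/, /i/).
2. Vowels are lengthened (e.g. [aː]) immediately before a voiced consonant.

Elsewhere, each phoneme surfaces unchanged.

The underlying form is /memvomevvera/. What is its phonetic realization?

/m/ — not in any rule's target class → [m].
/e/ meets the environment for rule 2 (before a voiced consonant) → [eː].
/m/ — not in any rule's target class → [m].
/v/ — not in any rule's target class → [v].
/o/ — between /v/ and /m/, before a voiced consonant — surfaces as [oː] (rule 2).
/m/ — not in any rule's target class → [m].
/e/ — between /m/ and /v/, before a voiced consonant — surfaces as [eː] (rule 2).
/v/ (between /e/ and /v/) is unaffected → [v].
/v/ stays [v].
/e/ (between /v/ and /r/) occurs before a voiced consonant → [eː] by rule 2.
/r/ (between /e/ and /a/) is unaffected → [r].
/a/ (word-final) fails the environment for rule 2, so it stays [a].

[meːmvoːmeːvveːra]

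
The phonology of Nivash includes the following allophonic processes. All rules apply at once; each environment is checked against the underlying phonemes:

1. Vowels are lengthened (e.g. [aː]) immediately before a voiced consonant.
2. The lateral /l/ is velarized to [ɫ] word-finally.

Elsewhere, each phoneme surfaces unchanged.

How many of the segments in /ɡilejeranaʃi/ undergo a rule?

Segments that undergo a rule: /i/ → [iː] (rule 1); /e/ → [eː] (rule 1); /e/ → [eː] (rule 1); /a/ → [aː] (rule 1).
All other segments surface unchanged.

4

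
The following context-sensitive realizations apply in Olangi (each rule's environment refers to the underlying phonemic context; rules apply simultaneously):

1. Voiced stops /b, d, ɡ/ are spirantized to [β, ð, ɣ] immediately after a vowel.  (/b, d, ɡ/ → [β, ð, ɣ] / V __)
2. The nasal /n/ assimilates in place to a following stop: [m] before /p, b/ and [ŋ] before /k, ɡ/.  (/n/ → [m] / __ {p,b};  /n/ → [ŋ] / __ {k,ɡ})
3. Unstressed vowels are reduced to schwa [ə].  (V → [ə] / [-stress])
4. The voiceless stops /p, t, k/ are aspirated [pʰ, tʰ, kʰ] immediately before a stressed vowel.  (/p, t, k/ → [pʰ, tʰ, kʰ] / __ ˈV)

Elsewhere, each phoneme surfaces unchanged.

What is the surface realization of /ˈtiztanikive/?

[ˈtʰiztənəkəvə]

Rule 4 applies to /t/ (word-initial: immediately before a stressed vowel) → [tʰ].
/i/ (between /t/ and /z/) is in the target of rule 3 but the environment (in an unstressed syllable) is not met → [i].
/z/ (between /i/ and /t/): no rule targets it → [z].
/t/ — between /z/ and /a/; rule 4 does not apply here → [t].
/a/ meets the environment for rule 3 (in an unstressed syllable) → [ə].
/n/ (between /a/ and /i/) is in the target of rule 2 but the environment (before a labial or velar stop) is not met → [n].
/i/ meets the environment for rule 3 (in an unstressed syllable) → [ə].
/k/ (between /i/ and /i/) fails the environment for rule 4, so it stays [k].
/i/ (between /k/ and /v/) occurs in an unstressed syllable → [ə] by rule 3.
/v/ stays [v].
/e/ meets the environment for rule 3 (in an unstressed syllable) → [ə].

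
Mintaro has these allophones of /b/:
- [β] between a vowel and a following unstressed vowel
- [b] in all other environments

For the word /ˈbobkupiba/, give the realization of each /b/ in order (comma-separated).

[b], [b], [β]

Occurrence 1 (position 1): no conditioning environment matches → elsewhere allophone [b].
Occurrence 2 (position 3): no conditioning environment matches → elsewhere allophone [b].
Occurrence 3 (position 8): between a vowel and a following unstressed vowel → [β].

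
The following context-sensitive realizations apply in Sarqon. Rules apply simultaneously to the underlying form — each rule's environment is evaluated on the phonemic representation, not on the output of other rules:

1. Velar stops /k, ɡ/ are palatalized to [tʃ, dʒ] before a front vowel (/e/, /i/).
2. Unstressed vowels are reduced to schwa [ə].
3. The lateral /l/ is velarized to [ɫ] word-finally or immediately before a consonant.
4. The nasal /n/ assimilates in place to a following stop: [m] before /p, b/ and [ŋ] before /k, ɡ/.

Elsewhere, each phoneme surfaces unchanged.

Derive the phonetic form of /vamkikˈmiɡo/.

/v/ — not in any rule's target class → [v].
/a/ — between /v/ and /m/, in an unstressed syllable — surfaces as [ə] (rule 2).
/m/ (between /a/ and /k/) is unaffected → [m].
/k/ — between /m/ and /i/, before a front vowel — surfaces as [tʃ] (rule 1).
/i/ — between /k/ and /k/, in an unstressed syllable — surfaces as [ə] (rule 2).
/k/ (between /i/ and /m/): rule 1 targets it, but not before a front vowel → unchanged [k].
/m/ (between /k/ and /i/): no rule targets it → [m].
/i/ (between /m/ and /ɡ/): rule 2 targets it, but not in an unstressed syllable → unchanged [i].
/ɡ/ (between /i/ and /o/) fails the environment for rule 1, so it stays [ɡ].
/o/ meets the environment for rule 2 (in an unstressed syllable) → [ə].

[vəmtʃəkˈmiɡə]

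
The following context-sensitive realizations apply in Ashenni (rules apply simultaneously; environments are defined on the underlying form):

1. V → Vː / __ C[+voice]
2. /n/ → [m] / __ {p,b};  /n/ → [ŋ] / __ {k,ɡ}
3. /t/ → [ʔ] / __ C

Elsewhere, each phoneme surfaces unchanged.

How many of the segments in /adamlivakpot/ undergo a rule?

Segments that undergo a rule: /a/ → [aː] (rule 1); /a/ → [aː] (rule 1); /i/ → [iː] (rule 1).
All other segments surface unchanged.

3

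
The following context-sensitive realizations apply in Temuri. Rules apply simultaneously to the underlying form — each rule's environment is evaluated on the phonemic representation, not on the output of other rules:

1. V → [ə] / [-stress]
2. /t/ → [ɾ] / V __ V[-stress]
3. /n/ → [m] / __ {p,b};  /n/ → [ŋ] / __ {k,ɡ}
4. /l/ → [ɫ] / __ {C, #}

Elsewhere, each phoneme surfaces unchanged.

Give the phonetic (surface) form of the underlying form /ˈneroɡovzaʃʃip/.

[ˈnerəɡəvzəʃʃəp]

/n/ (word-initial) is in the target of rule 3 but the environment (before a labial or velar stop) is not met → [n].
/e/ (between /n/ and /r/) fails the environment for rule 1, so it stays [e].
/r/ (between /e/ and /o/): no rule targets it → [r].
Rule 1 applies to /o/ (between /r/ and /ɡ/: in an unstressed syllable) → [ə].
/ɡ/ (between /o/ and /o/): no rule targets it → [ɡ].
/o/ meets the environment for rule 1 (in an unstressed syllable) → [ə].
/v/ (between /o/ and /z/): no rule targets it → [v].
/z/ stays [z].
Rule 1 applies to /a/ (between /z/ and /ʃ/: in an unstressed syllable) → [ə].
/ʃ/ (between /a/ and /ʃ/): no rule targets it → [ʃ].
/ʃ/ — not in any rule's target class → [ʃ].
/i/ (between /ʃ/ and /p/): in an unstressed syllable, so rule 1 applies → [ə].
/p/ stays [p].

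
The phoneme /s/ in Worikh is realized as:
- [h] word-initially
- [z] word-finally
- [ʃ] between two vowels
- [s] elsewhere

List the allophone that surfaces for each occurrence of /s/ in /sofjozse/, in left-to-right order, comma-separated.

[h], [s]

Occurrence 1 (position 1): word-initially → [h].
Occurrence 2 (position 7): no conditioning environment matches → elsewhere allophone [s].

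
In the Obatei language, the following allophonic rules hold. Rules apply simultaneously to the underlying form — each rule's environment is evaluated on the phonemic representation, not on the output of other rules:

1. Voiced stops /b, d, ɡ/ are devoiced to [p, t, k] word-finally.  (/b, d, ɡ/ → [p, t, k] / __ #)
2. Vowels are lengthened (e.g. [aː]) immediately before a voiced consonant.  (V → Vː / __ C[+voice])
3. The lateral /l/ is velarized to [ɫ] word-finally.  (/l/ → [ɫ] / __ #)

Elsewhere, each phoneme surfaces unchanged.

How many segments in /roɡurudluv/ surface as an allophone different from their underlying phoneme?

Segments that undergo a rule: /o/ → [oː] (rule 2); /u/ → [uː] (rule 2); /u/ → [uː] (rule 2); /u/ → [uː] (rule 2).
All other segments surface unchanged.

4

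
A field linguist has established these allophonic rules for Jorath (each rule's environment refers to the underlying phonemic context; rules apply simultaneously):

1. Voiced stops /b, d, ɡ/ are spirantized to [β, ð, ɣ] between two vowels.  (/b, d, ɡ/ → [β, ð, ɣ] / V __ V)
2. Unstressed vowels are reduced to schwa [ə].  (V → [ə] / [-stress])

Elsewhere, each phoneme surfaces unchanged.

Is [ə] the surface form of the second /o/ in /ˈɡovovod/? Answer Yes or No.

Yes

/o/ meets the environment for rule 2 (in an unstressed syllable) → [ə].
The actual realization is [ə], which matches [ə].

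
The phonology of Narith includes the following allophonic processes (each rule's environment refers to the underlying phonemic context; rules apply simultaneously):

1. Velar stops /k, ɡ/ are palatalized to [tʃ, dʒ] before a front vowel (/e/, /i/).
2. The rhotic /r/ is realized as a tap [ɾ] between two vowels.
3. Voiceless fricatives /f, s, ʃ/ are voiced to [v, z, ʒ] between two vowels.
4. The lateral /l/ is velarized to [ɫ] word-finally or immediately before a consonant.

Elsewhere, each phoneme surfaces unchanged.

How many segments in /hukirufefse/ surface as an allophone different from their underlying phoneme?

Segments that undergo a rule: /k/ → [tʃ] (rule 1); /r/ → [ɾ] (rule 2); /f/ → [v] (rule 3).
All other segments surface unchanged.

3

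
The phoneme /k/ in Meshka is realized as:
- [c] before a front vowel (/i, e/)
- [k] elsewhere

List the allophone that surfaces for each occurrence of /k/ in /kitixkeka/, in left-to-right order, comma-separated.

Occurrence 1 (position 1): before a front vowel → [c].
Occurrence 2 (position 6): before a front vowel → [c].
Occurrence 3 (position 8): no conditioning environment matches → elsewhere allophone [k].

[c], [c], [k]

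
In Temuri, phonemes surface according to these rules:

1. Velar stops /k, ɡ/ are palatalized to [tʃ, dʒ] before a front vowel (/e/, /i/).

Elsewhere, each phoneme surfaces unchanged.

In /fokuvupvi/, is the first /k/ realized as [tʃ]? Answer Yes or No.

/k/ — between /o/ and /u/; rule 1 does not apply here → [k].
The actual realization is [k], not [tʃ].

No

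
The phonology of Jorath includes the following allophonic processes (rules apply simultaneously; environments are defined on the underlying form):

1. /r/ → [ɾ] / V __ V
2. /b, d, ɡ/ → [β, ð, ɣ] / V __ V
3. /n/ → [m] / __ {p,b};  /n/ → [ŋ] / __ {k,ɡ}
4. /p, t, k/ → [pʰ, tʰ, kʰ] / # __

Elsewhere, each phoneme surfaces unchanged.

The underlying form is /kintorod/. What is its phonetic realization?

Rule 4 applies to /k/ (word-initial: word-initially) → [kʰ].
/i/ (between /k/ and /n/): no rule targets it → [i].
/n/ — between /i/ and /t/; rule 3 does not apply here → [n].
/t/ — between /n/ and /o/; rule 4 does not apply here → [t].
/o/ — not in any rule's target class → [o].
/r/ meets the environment for rule 1 (between two vowels) → [ɾ].
/o/ stays [o].
/d/ — word-final; rule 2 does not apply here → [d].

[kʰintoɾod]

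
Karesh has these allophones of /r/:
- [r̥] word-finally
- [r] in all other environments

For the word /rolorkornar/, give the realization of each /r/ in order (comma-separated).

[r], [r], [r], [r̥]

Occurrence 1 (position 1): no conditioning environment matches → elsewhere allophone [r].
Occurrence 2 (position 5): no conditioning environment matches → elsewhere allophone [r].
Occurrence 3 (position 8): no conditioning environment matches → elsewhere allophone [r].
Occurrence 4 (position 11): word-finally → [r̥].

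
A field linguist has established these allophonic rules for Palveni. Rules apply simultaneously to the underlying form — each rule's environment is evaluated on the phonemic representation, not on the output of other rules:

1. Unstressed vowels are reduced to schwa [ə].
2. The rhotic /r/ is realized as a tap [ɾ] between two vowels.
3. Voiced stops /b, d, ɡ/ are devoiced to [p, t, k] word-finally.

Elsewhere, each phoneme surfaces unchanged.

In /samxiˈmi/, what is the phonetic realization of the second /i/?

[i]

/i/ (word-final): rule 1 targets it, but not in an unstressed syllable → unchanged [i].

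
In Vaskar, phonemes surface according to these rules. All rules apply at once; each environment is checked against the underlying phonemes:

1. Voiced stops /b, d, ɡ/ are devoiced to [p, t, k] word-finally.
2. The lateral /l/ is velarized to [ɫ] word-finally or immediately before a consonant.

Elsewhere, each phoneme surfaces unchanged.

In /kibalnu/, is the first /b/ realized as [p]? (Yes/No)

/b/ (between /i/ and /a/) is in the target of rule 1 but the environment (word-finally) is not met → [b].
The actual realization is [b], not [p].

No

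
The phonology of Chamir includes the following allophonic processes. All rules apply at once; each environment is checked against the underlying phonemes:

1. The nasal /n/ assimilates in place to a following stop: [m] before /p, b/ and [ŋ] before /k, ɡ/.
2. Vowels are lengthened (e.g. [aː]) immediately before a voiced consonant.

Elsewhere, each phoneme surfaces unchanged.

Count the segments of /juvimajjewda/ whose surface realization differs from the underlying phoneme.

Segments that undergo a rule: /u/ → [uː] (rule 2); /i/ → [iː] (rule 2); /a/ → [aː] (rule 2); /e/ → [eː] (rule 2).
All other segments surface unchanged.

4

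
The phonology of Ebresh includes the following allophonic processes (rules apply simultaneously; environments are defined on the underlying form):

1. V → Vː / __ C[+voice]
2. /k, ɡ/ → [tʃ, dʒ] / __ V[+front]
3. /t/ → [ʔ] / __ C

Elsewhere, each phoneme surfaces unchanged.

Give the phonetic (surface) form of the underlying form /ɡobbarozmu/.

/ɡ/ (word-initial) fails the environment for rule 2, so it stays [ɡ].
/o/ meets the environment for rule 1 (before a voiced consonant) → [oː].
/b/ (between /o/ and /b/): no rule targets it → [b].
/b/ stays [b].
Rule 1 applies to /a/ (between /b/ and /r/: before a voiced consonant) → [aː].
/r/ — not in any rule's target class → [r].
/o/ (between /r/ and /z/): before a voiced consonant, so rule 1 applies → [oː].
/z/ (between /o/ and /m/): no rule targets it → [z].
/m/ (between /z/ and /u/) is unaffected → [m].
/u/ (word-final) fails the environment for rule 1, so it stays [u].

[ɡoːbbaːroːzmu]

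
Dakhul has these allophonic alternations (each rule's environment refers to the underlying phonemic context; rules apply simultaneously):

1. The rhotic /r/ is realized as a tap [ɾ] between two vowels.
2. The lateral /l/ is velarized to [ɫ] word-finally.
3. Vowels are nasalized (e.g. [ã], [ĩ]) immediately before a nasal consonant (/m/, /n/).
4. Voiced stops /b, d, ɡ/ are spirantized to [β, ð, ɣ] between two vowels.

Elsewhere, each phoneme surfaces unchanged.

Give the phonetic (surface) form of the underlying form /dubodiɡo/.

[duβoðiɣo]

/d/ (word-initial) is in the target of rule 4 but the environment (between two vowels) is not met → [d].
/u/ (between /d/ and /b/) fails the environment for rule 3, so it stays [u].
/b/ (between /u/ and /o/) occurs between two vowels → [β] by rule 4.
/o/ (between /b/ and /d/) fails the environment for rule 3, so it stays [o].
/d/ (between /o/ and /i/) occurs between two vowels → [ð] by rule 4.
/i/ (between /d/ and /ɡ/): rule 3 targets it, but not before a nasal consonant → unchanged [i].
Rule 4 applies to /ɡ/ (between /i/ and /o/: between two vowels) → [ɣ].
/o/ (word-final) fails the environment for rule 3, so it stays [o].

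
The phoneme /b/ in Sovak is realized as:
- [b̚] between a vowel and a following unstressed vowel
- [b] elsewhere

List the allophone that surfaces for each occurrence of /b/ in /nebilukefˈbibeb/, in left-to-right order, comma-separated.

Occurrence 1 (position 3): between a vowel and a following unstressed vowel → [b̚].
Occurrence 2 (position 10): no conditioning environment matches → elsewhere allophone [b].
Occurrence 3 (position 12): between a vowel and a following unstressed vowel → [b̚].
Occurrence 4 (position 14): no conditioning environment matches → elsewhere allophone [b].

[b̚], [b], [b̚], [b]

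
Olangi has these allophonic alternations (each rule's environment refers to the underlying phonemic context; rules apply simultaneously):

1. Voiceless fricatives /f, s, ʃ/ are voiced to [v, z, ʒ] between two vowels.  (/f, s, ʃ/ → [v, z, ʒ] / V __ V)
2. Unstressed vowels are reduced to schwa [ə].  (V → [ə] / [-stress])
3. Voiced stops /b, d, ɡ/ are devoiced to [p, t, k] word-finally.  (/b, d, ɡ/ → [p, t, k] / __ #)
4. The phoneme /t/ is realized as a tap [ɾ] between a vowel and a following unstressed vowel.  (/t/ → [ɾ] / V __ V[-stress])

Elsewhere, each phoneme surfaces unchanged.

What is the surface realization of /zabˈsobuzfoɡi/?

[zəbˈsobəzfəɡə]

/z/ (word-initial): no rule targets it → [z].
/a/ (between /z/ and /b/): in an unstressed syllable, so rule 2 applies → [ə].
/b/ (between /a/ and /s/): rule 3 targets it, but not word-finally → unchanged [b].
/s/ (between /b/ and /o/) fails the environment for rule 1, so it stays [s].
/o/ (between /s/ and /b/) fails the environment for rule 2, so it stays [o].
/b/ (between /o/ and /u/): rule 3 targets it, but not word-finally → unchanged [b].
/u/ (between /b/ and /z/): in an unstressed syllable, so rule 2 applies → [ə].
/z/ — not in any rule's target class → [z].
/f/ — between /z/ and /o/; rule 1 does not apply here → [f].
/o/ (between /f/ and /ɡ/): in an unstressed syllable, so rule 2 applies → [ə].
/ɡ/ (between /o/ and /i/) is in the target of rule 3 but the environment (word-finally) is not met → [ɡ].
/i/ meets the environment for rule 2 (in an unstressed syllable) → [ə].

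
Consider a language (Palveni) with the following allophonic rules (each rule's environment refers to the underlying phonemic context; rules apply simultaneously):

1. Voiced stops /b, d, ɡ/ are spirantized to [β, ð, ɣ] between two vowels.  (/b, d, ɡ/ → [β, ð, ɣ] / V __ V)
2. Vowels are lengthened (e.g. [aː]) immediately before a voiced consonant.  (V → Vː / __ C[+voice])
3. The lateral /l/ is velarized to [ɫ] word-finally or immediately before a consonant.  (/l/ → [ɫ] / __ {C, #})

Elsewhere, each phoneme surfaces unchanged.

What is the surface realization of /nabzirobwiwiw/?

/a/ (between /n/ and /b/) occurs before a voiced consonant → [aː] by rule 2.
/b/ (between /a/ and /z/) is in the target of rule 1 but the environment (between two vowels) is not met → [b].
/i/ (between /z/ and /r/) occurs before a voiced consonant → [iː] by rule 2.
/o/ meets the environment for rule 2 (before a voiced consonant) → [oː].
/b/ (between /o/ and /w/) is in the target of rule 1 but the environment (between two vowels) is not met → [b].
Rule 2 applies to /i/ (between /w/ and /w/: before a voiced consonant) → [iː].
/i/ (between /w/ and /w/) occurs before a voiced consonant → [iː] by rule 2.

[naːbziːroːbwiːwiːw]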